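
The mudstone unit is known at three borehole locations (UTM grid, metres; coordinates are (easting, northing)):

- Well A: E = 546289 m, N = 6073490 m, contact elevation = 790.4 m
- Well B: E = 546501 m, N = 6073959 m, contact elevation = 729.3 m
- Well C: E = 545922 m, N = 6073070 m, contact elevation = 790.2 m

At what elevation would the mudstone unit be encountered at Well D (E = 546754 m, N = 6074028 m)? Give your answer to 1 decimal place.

Two edge vectors: Well A→Well B = (212, 469, -61.1), Well A→Well C = (-367, -420, -0.2).
Normal n = (Well A→Well B) × (Well A→Well C) = (-25755.8, 22466.1, 83083).
So ∂z/∂E = −n_x/n_z = 0.310000843 and ∂z/∂N = −n_y/n_z = −0.270405498.
Intercept c from Well A: 790.4 − 169350.05 + 1642305.09 = 1473745.44.
At (546754, 6074028): z = 169494.2 − 1642450.6 + 1473745.44 = 789.1 m.

789.1 m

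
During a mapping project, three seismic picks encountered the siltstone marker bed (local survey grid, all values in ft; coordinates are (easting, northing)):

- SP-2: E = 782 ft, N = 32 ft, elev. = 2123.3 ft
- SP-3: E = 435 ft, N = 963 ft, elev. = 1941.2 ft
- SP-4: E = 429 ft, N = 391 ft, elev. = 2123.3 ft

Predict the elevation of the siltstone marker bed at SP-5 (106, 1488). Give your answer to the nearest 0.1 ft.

1881.2 ft

Two edge vectors: SP-2→SP-3 = (-347, 931, -182.1), SP-2→SP-4 = (-353, 359, 0).
Normal n = (SP-2→SP-3) × (SP-2→SP-4) = (65373.9, 64281.3, 204070).
So ∂z/∂E = −n_x/n_z = −0.320350 and ∂z/∂N = −n_y/n_z = −0.314996.
Intercept c from SP-2: 2123.3 + 250.51 + 10.08 = 2383.89.
At (106, 1488): z = −34.0 − 468.7 + 2383.89 = 1881.2 ft.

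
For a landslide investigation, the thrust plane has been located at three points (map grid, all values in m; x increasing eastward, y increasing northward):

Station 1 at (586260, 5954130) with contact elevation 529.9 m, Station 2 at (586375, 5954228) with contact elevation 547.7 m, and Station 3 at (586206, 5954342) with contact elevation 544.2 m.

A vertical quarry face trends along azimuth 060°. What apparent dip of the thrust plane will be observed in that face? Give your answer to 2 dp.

Let the plane be z = a·x + b·y + c.
Station 2−Station 1: 115a + 98b = 17.8;  Station 3−Station 1: −54a + 212b = 14.3.
Solving gives a = 0.07995, b = 0.08782.
Unit vector along 060° is (sin 60°, cos 60°) = (0.8660, 0.5000).
Slope in that direction = a·(0.8660) + b·(0.5000) = 0.11314.
Apparent dip = arctan|0.11314| = 6.46° (true dip is 6.8°, so apparent ≤ true as expected).

6.46°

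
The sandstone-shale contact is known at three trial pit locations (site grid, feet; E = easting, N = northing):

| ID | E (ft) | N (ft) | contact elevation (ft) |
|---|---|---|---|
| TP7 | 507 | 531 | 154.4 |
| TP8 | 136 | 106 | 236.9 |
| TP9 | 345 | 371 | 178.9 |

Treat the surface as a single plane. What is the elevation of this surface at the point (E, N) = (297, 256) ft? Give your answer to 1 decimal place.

216.6 ft

Let the plane be z = a·E + b·N + c.
TP8−TP7: −371a − 425b = 82.5;  TP9−TP7: −162a − 160b = 24.5.
Solving gives a = 0.29373, b = −0.45053.
Then c = 154.4 − a·507 − b·531 = 244.71.
At (297, 256): z = 87.2 − 115.3 + 244.71 = 216.6 ft.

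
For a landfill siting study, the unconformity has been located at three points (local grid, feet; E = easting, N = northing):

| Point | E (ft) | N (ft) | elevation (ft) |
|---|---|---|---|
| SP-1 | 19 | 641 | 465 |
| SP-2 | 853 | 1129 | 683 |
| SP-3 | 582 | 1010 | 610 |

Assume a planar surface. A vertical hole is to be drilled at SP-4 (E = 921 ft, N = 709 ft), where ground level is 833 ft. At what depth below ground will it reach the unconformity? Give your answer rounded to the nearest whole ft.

Let the plane be z = a·E + b·N + c.
SP-2−SP-1: 834a + 488b = 218;  SP-3−SP-1: 563a + 369b = 145.
Solving gives a = 0.29338, b = −0.05466.
Then c = 465 − a·19 − b·641 = 494.47.
At (921, 709): z_contact = 270.2 − 38.8 + 494.47 = 725.9 ft.
Depth below ground = 833 − 725.9 = 107 ft.

107 ft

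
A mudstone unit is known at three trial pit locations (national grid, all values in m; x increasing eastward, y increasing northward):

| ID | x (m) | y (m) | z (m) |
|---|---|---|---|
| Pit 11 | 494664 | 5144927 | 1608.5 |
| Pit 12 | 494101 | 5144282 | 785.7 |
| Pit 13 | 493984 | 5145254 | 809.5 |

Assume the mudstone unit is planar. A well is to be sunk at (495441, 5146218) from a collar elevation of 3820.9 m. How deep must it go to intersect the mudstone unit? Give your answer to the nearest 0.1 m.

Let the plane be z = a·x + b·y + c.
Pit 12−Pit 11: −563a − 645b = −822.8;  Pit 13−Pit 11: −680a + 327b = −799.
Solving gives a = 1.259690606, b = 0.176115021.
Then c = 1608.5 − a·494664 − b·5144927 = −1527614.02.
At (495441, 5146218): z_contact = 624102.37 + 906326.29 − 1527614.02 = 2814.64 m.
Depth below ground = 3820.9 − 2814.64 = 1006.3 m.

1006.3 m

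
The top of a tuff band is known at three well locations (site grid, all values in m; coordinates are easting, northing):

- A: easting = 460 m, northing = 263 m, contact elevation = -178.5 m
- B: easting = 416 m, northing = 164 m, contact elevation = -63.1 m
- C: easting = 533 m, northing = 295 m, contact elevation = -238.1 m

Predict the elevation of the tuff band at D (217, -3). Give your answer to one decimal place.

Let the plane be z = a·easting + b·northing + c.
B−A: −44a − 99b = 115.4;  C−A: 73a + 32b = −59.6.
Solving gives a = −0.37938, b = −0.99704.
Then c = -178.5 − a·460 − b·263 = 258.24.
At (217, -3): z = −82.3 + 3.0 + 258.24 = 178.9 m.

178.9 m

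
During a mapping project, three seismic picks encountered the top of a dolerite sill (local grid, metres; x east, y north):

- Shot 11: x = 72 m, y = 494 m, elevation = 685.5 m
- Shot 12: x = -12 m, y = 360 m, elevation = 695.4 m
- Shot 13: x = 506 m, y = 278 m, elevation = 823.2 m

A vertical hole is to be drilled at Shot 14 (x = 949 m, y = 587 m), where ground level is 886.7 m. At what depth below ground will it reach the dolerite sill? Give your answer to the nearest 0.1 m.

33.0 m

Let the plane be z = a·x + b·y + c.
Shot 12−Shot 11: −84a − 134b = 9.9;  Shot 13−Shot 11: 434a − 216b = 137.7.
Solving gives a = 0.21381, b = −0.20791.
Then c = 685.5 − a·72 − b·494 = 772.81.
At (949, 587): z_contact = 202.90 − 122.04 + 772.81 = 853.67 m.
Depth below ground = 886.7 − 853.67 = 33.0 m.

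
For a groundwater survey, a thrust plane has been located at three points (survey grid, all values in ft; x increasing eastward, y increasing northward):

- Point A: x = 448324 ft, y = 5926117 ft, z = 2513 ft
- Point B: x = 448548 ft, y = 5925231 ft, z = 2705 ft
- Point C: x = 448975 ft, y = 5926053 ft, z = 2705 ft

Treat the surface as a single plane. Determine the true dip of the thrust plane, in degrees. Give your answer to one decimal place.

17.5°

Let the plane be z = a·x + b·y + c.
Point B−Point A: 224a − 886b = 192;  Point C−Point A: 651a − 64b = 192.
Solving gives a = 0.28060, b = −0.14576.
Gradient magnitude |∇z| = √(a² + b²) = √(0.07874 + 0.02125) = 0.31620.
True dip = arctan(0.31620) = 17.5°, dipping toward WNW (azimuth ≈ 297°).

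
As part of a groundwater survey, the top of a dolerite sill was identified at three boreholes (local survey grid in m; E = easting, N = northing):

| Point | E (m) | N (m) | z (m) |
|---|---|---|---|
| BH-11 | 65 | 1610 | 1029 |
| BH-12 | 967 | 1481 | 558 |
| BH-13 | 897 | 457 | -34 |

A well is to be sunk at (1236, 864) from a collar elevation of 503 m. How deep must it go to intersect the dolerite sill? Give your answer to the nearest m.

437 m

Two edge vectors: BH-11→BH-12 = (902, -129, -471), BH-11→BH-13 = (832, -1153, -1063).
Normal n = (BH-11→BH-12) × (BH-11→BH-13) = (-405936, 566954, -932678).
So ∂z/∂E = −n_x/n_z = −0.43524 and ∂z/∂N = −n_y/n_z = 0.60788.
Intercept c from BH-11: 1029 + 28.29 − 978.68 = 78.61.
At (1236, 864): z_contact = −538.0 + 525.2 + 78.61 = 65.9 m.
Depth below ground = 503 − 65.9 = 437 m.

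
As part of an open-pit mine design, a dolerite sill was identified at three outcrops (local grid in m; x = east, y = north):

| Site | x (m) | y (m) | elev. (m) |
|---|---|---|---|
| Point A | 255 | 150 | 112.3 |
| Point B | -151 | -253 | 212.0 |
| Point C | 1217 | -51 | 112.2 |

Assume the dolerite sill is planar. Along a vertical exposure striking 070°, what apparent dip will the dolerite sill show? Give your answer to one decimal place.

Two edge vectors: Point A→Point B = (-406, -403, 99.7), Point A→Point C = (962, -201, -0.1).
Normal n = (Point A→Point B) × (Point A→Point C) = (20080, 95870.8, 469292).
So ∂z/∂x = −n_x/n_z = −0.04279 and ∂z/∂y = −n_y/n_z = −0.20429.
Unit vector along 070° is (sin 70°, cos 70°) = (0.9397, 0.3420).
Slope in that direction = a·(0.9397) + b·(0.3420) = −0.11008.
Apparent dip = arctan|0.11008| = 6.3° (true dip is 11.8°, so apparent ≤ true as expected).

6.3°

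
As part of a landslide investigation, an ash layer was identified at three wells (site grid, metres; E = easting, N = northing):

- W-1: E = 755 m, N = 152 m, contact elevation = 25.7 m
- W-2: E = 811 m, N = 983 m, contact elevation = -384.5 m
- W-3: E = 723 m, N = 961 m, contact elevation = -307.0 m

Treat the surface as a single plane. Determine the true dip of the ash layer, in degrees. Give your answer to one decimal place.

Two edge vectors: W-1→W-2 = (56, 831, -410.2), W-1→W-3 = (-32, 809, -332.7).
Normal n = (W-1→W-2) × (W-1→W-3) = (55378.1, 31757.6, 71896).
So ∂z/∂E = −n_x/n_z = −0.77025 and ∂z/∂N = −n_y/n_z = −0.44172.
Gradient magnitude |∇z| = √(a² + b²) = √(0.59329 + 0.19511) = 0.88792.
True dip = arctan(0.88792) = 41.6°, dipping toward ENE (azimuth ≈ 060°).

41.6°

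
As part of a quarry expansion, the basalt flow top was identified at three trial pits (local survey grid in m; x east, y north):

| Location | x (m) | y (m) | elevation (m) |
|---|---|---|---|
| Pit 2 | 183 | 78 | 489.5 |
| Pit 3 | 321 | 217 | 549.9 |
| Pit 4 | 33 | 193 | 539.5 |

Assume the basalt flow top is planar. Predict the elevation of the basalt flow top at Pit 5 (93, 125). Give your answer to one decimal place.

Let the plane be z = a·x + b·y + c.
Pit 3−Pit 2: 138a + 139b = 60.4;  Pit 4−Pit 2: −150a + 115b = 50.
Solving gives a = −0.00011, b = 0.43464.
Then c = 489.5 − a·183 − b·78 = 455.62.
At (93, 125): z = −0.0 + 54.3 + 455.62 = 509.9 m.

509.9 m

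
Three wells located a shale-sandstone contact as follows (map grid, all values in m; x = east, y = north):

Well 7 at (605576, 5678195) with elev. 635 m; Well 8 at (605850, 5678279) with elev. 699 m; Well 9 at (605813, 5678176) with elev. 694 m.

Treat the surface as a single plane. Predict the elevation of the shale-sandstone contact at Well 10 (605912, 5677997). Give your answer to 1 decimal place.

725.4 m

Let the plane be z = a·x + b·y + c.
Well 8−Well 7: 274a + 84b = 64;  Well 9−Well 7: 237a − 19b = 59.
Solving gives a = 0.245759337, b = −0.039738791.
Then c = 635 − a·605576 − b·5678195 = 77453.65.
At (605912, 5677997): z = 148908.5 − 225636.7 + 77453.65 = 725.4 m.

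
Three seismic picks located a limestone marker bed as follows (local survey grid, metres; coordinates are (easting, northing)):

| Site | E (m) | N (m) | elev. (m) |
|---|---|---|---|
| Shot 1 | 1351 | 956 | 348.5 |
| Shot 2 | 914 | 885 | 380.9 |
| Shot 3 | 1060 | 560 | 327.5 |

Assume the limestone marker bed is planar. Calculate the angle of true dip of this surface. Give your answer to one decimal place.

8.8°

Let the plane be z = a·E + b·N + c.
Shot 2−Shot 1: −437a − 71b = 32.4;  Shot 3−Shot 1: −291a − 396b = −21.
Solving gives a = −0.09398, b = 0.12209.
Gradient magnitude |∇z| = √(a² + b²) = √(0.00883 + 0.01491) = 0.15407.
True dip = arctan(0.15407) = 8.8°, dipping toward SE (azimuth ≈ 142°).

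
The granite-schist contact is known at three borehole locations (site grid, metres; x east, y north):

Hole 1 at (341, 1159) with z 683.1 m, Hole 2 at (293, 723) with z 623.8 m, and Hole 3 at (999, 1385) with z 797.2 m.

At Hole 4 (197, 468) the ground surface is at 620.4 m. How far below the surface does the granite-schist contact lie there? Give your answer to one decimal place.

40.2 m

Let the plane be z = a·x + b·y + c.
Hole 2−Hole 1: −48a − 436b = −59.3;  Hole 3−Hole 1: 658a + 226b = 114.1.
Solving gives a = 0.131669, b = 0.121514.
Then c = 683.1 − a·341 − b·1159 = 497.37.
At (197, 468): z_contact = 25.94 + 56.87 + 497.37 = 580.17 m.
Depth below ground = 620.4 − 580.17 = 40.2 m.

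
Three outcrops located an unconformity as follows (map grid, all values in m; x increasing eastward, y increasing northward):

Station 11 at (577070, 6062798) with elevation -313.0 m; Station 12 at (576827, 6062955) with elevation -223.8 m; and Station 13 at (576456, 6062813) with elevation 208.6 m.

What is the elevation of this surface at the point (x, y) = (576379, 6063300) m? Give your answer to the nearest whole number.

-102 m

Two edge vectors: Station 11→Station 12 = (-243, 157, 89.2), Station 11→Station 13 = (-614, 15, 521.6).
Normal n = (Station 11→Station 12) × (Station 11→Station 13) = (80553.2, 71980, 92753).
So ∂z/∂x = −n_x/n_z = −0.86847002 and ∂z/∂y = −n_y/n_z = −0.77603959.
Intercept c from Station 11: -313 + 501168.00 + 4704971.27 = 5205826.26.
At (576379, 6063300): z = −500567.9 − 4705360.8 + 5205826.26 = -102.5 m.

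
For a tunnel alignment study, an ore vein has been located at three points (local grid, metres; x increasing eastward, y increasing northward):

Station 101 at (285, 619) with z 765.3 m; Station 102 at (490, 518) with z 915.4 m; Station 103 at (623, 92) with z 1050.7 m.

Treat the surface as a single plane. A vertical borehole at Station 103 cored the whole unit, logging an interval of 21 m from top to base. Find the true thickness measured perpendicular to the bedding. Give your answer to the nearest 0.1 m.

17.3 m

Two edge vectors: Station 101→Station 102 = (205, -101, 150.1), Station 101→Station 103 = (338, -527, 285.4).
Normal n = (Station 101→Station 102) × (Station 101→Station 103) = (50277.3, -7773.2, -73897).
So ∂z/∂x = −n_x/n_z = 0.68037 and ∂z/∂y = −n_y/n_z = −0.10519.
|∇z| = √(a²+b²) = 0.68845, so dip δ = arctan(0.68845) = 34.55°.
True thickness = vertical thickness × cos δ = 21 × cos 34.55° = 17.3 m.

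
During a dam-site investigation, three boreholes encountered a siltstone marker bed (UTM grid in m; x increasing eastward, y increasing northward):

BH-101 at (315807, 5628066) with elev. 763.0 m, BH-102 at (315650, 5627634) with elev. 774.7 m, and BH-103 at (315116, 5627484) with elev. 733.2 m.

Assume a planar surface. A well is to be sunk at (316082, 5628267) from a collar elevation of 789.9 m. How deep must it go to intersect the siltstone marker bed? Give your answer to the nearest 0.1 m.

13.2 m

Let the plane be z = a·x + b·y + c.
BH-102−BH-101: −157a − 432b = 11.7;  BH-103−BH-101: −691a − 582b = −29.8.
Solving gives a = 0.095023607, b = −0.061617376.
Then c = 763 − a·315807 − b·5628066 = 317540.54.
At (316082, 5628267): z_contact = 30035.25 − 346799.04 + 317540.54 = 776.75 m.
Depth below ground = 789.9 − 776.75 = 13.2 m.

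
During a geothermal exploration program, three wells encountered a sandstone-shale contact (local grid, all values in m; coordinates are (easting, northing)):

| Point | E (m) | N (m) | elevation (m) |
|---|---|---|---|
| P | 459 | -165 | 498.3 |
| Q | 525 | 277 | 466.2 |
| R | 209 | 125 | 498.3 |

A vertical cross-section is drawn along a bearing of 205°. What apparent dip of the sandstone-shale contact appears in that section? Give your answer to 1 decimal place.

Two edge vectors: P→Q = (66, 442, -32.1), P→R = (-250, 290, 0).
Normal n = (P→Q) × (P→R) = (9309, 8025, 129640).
So ∂z/∂E = −n_x/n_z = −0.07181 and ∂z/∂N = −n_y/n_z = −0.06190.
Unit vector along 205° is (sin 205°, cos 205°) = (-0.4226, -0.9063).
Slope in that direction = a·(-0.4226) + b·(-0.9063) = 0.08645.
Apparent dip = arctan|0.08645| = 4.9° (true dip is 5.4°, so apparent ≤ true as expected).

4.9°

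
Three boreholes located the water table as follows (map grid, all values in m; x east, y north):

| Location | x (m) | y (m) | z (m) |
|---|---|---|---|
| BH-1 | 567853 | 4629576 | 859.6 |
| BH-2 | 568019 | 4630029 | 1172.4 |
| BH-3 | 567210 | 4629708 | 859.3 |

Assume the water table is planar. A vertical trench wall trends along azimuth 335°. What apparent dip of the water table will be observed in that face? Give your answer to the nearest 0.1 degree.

Let the plane be z = a·x + b·y + c.
BH-2−BH-1: 166a + 453b = 312.8;  BH-3−BH-1: −643a + 132b = −0.3.
Solving gives a = 0.13227, b = 0.64204.
Unit vector along 335° is (sin 335°, cos 335°) = (-0.4226, 0.9063).
Slope in that direction = a·(-0.4226) + b·(0.9063) = 0.52598.
Apparent dip = arctan|0.52598| = 27.7° (true dip is 33.2°, so apparent ≤ true as expected).

27.7°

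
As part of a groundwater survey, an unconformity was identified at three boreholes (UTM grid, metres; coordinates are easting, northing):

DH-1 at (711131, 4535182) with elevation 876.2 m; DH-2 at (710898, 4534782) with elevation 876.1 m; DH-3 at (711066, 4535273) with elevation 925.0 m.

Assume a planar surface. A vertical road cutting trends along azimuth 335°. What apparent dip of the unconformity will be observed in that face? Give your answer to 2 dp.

21.46°

Two edge vectors: DH-1→DH-2 = (-233, -400, -0.1), DH-1→DH-3 = (-65, 91, 48.8).
Normal n = (DH-1→DH-2) × (DH-1→DH-3) = (-19510.9, 11376.9, -47203).
So ∂z/∂easting = −n_x/n_z = −0.41334 and ∂z/∂northing = −n_y/n_z = 0.24102.
Unit vector along 335° is (sin 335°, cos 335°) = (-0.4226, 0.9063).
Slope in that direction = a·(-0.4226) + b·(0.9063) = 0.39312.
Apparent dip = arctan|0.39312| = 21.46° (true dip is 25.6°, so apparent ≤ true as expected).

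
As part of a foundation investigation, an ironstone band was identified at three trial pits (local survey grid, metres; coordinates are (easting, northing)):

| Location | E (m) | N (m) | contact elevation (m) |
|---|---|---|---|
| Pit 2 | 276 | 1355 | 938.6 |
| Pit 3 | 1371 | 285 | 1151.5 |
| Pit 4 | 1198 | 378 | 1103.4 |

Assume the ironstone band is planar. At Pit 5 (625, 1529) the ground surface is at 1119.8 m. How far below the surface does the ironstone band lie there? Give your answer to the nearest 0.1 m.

Two edge vectors: Pit 2→Pit 3 = (1095, -1070, 212.9), Pit 2→Pit 4 = (922, -977, 164.8).
Normal n = (Pit 2→Pit 3) × (Pit 2→Pit 4) = (31667.3, 15837.8, -83275).
So ∂z/∂E = −n_x/n_z = 0.380274 and ∂z/∂N = −n_y/n_z = 0.190187.
Intercept c from Pit 2: 938.6 − 104.96 − 257.70 = 575.94.
At (625, 1529): z_contact = 237.67 + 290.80 + 575.94 = 1104.41 m.
Depth below ground = 1119.8 − 1104.41 = 15.4 m.

15.4 m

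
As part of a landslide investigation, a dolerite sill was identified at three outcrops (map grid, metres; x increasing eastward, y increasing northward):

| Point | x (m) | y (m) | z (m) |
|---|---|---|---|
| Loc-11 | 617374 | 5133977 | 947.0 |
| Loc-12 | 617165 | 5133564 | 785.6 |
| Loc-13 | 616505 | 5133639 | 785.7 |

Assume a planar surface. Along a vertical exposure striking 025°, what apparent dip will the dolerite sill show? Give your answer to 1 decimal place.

Let the plane be z = a·x + b·y + c.
Loc-12−Loc-11: −209a − 413b = −161.4;  Loc-13−Loc-11: −869a − 338b = −161.3.
Solving gives a = 0.04185, b = 0.36962.
Unit vector along 025° is (sin 25°, cos 25°) = (0.4226, 0.9063).
Slope in that direction = a·(0.4226) + b·(0.9063) = 0.35268.
Apparent dip = arctan|0.35268| = 19.4° (true dip is 20.4°, so apparent ≤ true as expected).

19.4°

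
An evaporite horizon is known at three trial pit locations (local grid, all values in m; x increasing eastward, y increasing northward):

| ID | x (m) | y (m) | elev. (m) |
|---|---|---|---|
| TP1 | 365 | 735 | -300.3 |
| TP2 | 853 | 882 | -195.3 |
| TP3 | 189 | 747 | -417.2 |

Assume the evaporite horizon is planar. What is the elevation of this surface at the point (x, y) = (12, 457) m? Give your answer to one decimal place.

-167.6 m

Let the plane be z = a·x + b·y + c.
TP2−TP1: 488a + 147b = 105;  TP3−TP1: −176a + 12b = −116.9.
Solving gives a = 0.58133, b = −1.21556.
Then c = -300.3 − a·365 − b·735 = 380.95.
At (12, 457): z = 7.0 − 555.5 + 380.95 = -167.6 m.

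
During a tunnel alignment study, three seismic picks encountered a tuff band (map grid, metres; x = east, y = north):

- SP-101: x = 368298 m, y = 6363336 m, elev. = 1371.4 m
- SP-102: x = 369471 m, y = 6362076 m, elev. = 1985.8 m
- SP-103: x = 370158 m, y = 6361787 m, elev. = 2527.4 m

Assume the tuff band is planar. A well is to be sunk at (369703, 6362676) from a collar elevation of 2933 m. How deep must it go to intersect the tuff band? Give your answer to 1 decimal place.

Let the plane be z = a·x + b·y + c.
SP-102−SP-101: 1173a − 1260b = 614.4;  SP-103−SP-101: 1860a − 1549b = 1156.
Solving gives a = 0.958663788, b = 0.404851288.
Then c = 1371.4 − a·368298 − b·6363336 = −2927907.33.
At (369703, 6362676): z_contact = 354420.88 + 2575937.58 − 2927907.33 = 2451.12 m.
Depth below ground = 2933 − 2451.12 = 481.9 m.

481.9 m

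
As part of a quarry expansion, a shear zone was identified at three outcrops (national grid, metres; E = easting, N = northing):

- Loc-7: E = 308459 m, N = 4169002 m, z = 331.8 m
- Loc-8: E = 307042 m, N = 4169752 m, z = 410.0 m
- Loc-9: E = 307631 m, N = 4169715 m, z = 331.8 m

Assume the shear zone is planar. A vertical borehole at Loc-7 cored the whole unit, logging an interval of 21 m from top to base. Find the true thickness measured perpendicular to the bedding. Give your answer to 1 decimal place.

20.5 m

Let the plane be z = a·E + b·N + c.
Loc-8−Loc-7: −1417a + 750b = 78.2;  Loc-9−Loc-7: −828a + 713b = 0.
Solving gives a = −0.14321, b = −0.16631.
|∇z| = √(a²+b²) = 0.21948, so dip δ = arctan(0.21948) = 12.38°.
True thickness = vertical thickness × cos δ = 21 × cos 12.38° = 20.5 m.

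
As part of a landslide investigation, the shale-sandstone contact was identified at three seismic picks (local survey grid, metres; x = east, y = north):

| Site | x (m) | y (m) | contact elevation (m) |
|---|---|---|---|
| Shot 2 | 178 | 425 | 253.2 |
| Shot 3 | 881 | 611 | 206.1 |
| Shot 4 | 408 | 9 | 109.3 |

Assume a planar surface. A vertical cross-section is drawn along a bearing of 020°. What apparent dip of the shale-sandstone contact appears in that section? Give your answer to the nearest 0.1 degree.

Two edge vectors: Shot 2→Shot 3 = (703, 186, -47.1), Shot 2→Shot 4 = (230, -416, -143.9).
Normal n = (Shot 2→Shot 3) × (Shot 2→Shot 4) = (-46359, 90328.7, -335228).
So ∂z/∂x = −n_x/n_z = −0.13829 and ∂z/∂y = −n_y/n_z = 0.26945.
Unit vector along 020° is (sin 20°, cos 20°) = (0.3420, 0.9397).
Slope in that direction = a·(0.3420) + b·(0.9397) = 0.20591.
Apparent dip = arctan|0.20591| = 11.6° (true dip is 16.8°, so apparent ≤ true as expected).

11.6°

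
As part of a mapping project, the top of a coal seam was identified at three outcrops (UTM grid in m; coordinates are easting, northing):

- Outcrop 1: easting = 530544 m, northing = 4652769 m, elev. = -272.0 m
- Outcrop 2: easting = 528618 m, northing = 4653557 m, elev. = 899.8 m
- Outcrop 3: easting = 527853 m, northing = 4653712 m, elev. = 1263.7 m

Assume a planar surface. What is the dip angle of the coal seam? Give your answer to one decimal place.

36.1°

Two edge vectors: Outcrop 1→Outcrop 2 = (-1926, 788, 1171.8), Outcrop 1→Outcrop 3 = (-2691, 943, 1535.7).
Normal n = (Outcrop 1→Outcrop 2) × (Outcrop 1→Outcrop 3) = (105124.2, -195555.6, 304290).
So ∂z/∂easting = −n_x/n_z = −0.34547 and ∂z/∂northing = −n_y/n_z = 0.64266.
Gradient magnitude |∇z| = √(a² + b²) = √(0.11935 + 0.41301) = 0.72963.
True dip = arctan(0.72963) = 36.1°, dipping toward SSE (azimuth ≈ 152°).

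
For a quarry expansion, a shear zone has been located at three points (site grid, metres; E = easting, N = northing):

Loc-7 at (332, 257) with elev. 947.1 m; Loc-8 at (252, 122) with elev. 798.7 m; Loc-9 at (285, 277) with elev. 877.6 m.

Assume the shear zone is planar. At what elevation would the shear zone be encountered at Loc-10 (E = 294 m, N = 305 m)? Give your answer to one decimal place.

Let the plane be z = a·E + b·N + c.
Loc-8−Loc-7: −80a − 135b = −148.4;  Loc-9−Loc-7: −47a + 20b = −69.5.
Solving gives a = 1.55450, b = 0.17807.
Then c = 947.1 − a·332 − b·257 = 385.24.
At (294, 305): z = 457.0 + 54.3 + 385.24 = 896.6 m.

896.6 m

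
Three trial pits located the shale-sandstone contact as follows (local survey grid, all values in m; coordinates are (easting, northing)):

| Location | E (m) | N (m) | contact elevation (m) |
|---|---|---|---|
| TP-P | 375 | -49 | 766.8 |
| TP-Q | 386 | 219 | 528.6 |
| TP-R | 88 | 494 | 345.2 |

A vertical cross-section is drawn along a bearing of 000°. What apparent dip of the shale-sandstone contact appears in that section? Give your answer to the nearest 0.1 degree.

41.4°

Two edge vectors: TP-P→TP-Q = (11, 268, -238.2), TP-P→TP-R = (-287, 543, -421.6).
Normal n = (TP-P→TP-Q) × (TP-P→TP-R) = (16353.8, 73001, 82889).
So ∂z/∂E = −n_x/n_z = −0.19730 and ∂z/∂N = −n_y/n_z = −0.88071.
Unit vector along 000° is (sin 0°, cos 0°) = (0.0000, 1.0000).
Slope in that direction = a·(0.0000) + b·(1.0000) = −0.88071.
Apparent dip = arctan|0.88071| = 41.4° (true dip is 42.1°, so apparent ≤ true as expected).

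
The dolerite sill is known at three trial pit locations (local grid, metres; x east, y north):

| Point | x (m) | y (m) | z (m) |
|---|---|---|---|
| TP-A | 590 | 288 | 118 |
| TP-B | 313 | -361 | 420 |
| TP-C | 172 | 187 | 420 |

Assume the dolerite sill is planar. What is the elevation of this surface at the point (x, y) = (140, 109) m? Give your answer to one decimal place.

Two edge vectors: TP-A→TP-B = (-277, -649, 302), TP-A→TP-C = (-418, -101, 302).
Normal n = (TP-A→TP-B) × (TP-A→TP-C) = (-165496, -42582, -243305).
So ∂z/∂x = −n_x/n_z = −0.68020 and ∂z/∂y = −n_y/n_z = −0.17501.
Intercept c from TP-A: 118 + 401.32 + 50.40 = 569.72.
At (140, 109): z = −95.2 − 19.1 + 569.72 = 455.4 m.

455.4 m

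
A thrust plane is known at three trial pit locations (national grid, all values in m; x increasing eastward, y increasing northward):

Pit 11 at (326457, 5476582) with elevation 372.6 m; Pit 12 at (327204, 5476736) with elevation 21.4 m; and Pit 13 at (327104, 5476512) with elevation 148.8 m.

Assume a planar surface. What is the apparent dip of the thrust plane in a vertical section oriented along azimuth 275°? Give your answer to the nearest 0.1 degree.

Let the plane be z = a·x + b·y + c.
Pit 12−Pit 11: 747a + 154b = −351.2;  Pit 13−Pit 11: 647a − 70b = −223.8.
Solving gives a = −0.38867, b = −0.39524.
Unit vector along 275° is (sin 275°, cos 275°) = (-0.9962, 0.0872).
Slope in that direction = a·(-0.9962) + b·(0.0872) = 0.35274.
Apparent dip = arctan|0.35274| = 19.4° (true dip is 29.0°, so apparent ≤ true as expected).

19.4°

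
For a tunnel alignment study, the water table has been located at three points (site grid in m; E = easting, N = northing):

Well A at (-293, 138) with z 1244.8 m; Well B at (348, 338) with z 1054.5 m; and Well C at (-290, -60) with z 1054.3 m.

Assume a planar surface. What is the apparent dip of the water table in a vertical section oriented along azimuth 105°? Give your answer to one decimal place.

Two edge vectors: Well A→Well B = (641, 200, -190.3), Well A→Well C = (3, -198, -190.5).
Normal n = (Well A→Well B) × (Well A→Well C) = (-75779.4, 121539.6, -127518).
So ∂z/∂E = −n_x/n_z = −0.59426 and ∂z/∂N = −n_y/n_z = 0.95312.
Unit vector along 105° is (sin 105°, cos 105°) = (0.9659, -0.2588).
Slope in that direction = a·(0.9659) + b·(-0.2588) = −0.82070.
Apparent dip = arctan|0.82070| = 39.4° (true dip is 48.3°, so apparent ≤ true as expected).

39.4°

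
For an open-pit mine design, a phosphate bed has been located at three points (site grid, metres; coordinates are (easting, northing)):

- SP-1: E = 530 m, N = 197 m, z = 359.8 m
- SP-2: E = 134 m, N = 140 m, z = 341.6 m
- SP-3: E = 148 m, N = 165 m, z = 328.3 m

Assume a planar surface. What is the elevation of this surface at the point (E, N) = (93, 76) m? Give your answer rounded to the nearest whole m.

Let the plane be z = a·E + b·N + c.
SP-2−SP-1: −396a − 57b = −18.2;  SP-3−SP-1: −382a − 32b = −31.5.
Solving gives a = 0.13328, b = −0.60664.
Then c = 359.8 − a·530 − b·197 = 408.67.
At (93, 76): z = 12.4 − 46.1 + 408.67 = 375.0 m.

375 m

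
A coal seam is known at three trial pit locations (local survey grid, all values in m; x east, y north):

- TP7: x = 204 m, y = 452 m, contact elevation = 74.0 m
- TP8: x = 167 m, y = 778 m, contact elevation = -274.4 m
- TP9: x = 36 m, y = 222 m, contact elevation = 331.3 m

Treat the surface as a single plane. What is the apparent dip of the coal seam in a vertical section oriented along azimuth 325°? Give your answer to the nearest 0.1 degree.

Two edge vectors: TP7→TP8 = (-37, 326, -348.4), TP7→TP9 = (-168, -230, 257.3).
Normal n = (TP7→TP8) × (TP7→TP9) = (3747.8, 68051.3, 63278).
So ∂z/∂x = −n_x/n_z = −0.05923 and ∂z/∂y = −n_y/n_z = −1.07543.
Unit vector along 325° is (sin 325°, cos 325°) = (-0.5736, 0.8192).
Slope in that direction = a·(-0.5736) + b·(0.8192) = −0.84697.
Apparent dip = arctan|0.84697| = 40.3° (true dip is 47.1°, so apparent ≤ true as expected).

40.3°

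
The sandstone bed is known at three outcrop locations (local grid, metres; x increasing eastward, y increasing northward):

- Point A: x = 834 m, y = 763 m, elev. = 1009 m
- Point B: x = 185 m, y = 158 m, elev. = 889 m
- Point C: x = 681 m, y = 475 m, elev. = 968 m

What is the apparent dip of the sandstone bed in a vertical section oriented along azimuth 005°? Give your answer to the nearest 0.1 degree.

Let the plane be z = a·x + b·y + c.
Point B−Point A: −649a − 605b = −120;  Point C−Point A: −153a − 288b = −41.
Solving gives a = 0.10339, b = 0.08743.
Unit vector along 005° is (sin 5°, cos 5°) = (0.0872, 0.9962).
Slope in that direction = a·(0.0872) + b·(0.9962) = 0.09611.
Apparent dip = arctan|0.09611| = 5.5° (true dip is 7.7°, so apparent ≤ true as expected).

5.5°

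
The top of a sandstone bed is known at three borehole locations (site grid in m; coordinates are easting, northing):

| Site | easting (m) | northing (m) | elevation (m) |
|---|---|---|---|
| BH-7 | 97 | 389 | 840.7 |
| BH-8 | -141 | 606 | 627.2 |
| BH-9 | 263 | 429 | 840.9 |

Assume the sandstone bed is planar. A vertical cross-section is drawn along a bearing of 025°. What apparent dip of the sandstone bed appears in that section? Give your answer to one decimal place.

32.0°

Let the plane be z = a·easting + b·northing + c.
BH-8−BH-7: −238a + 217b = −213.5;  BH-9−BH-7: 166a + 40b = 0.2.
Solving gives a = 0.18847, b = −0.77716.
Unit vector along 025° is (sin 25°, cos 25°) = (0.4226, 0.9063).
Slope in that direction = a·(0.4226) + b·(0.9063) = −0.62469.
Apparent dip = arctan|0.62469| = 32.0° (true dip is 38.6°, so apparent ≤ true as expected).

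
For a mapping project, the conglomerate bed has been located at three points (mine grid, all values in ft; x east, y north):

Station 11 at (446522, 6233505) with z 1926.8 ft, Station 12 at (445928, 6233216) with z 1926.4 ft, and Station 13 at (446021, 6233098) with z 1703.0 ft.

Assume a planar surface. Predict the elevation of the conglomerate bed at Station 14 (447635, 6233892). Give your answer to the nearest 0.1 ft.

Let the plane be z = a·x + b·y + c.
Station 12−Station 11: −594a − 289b = −0.4;  Station 13−Station 11: −501a − 407b = −223.8.
Solving gives a = −0.665319844, b = 1.368858089.
Then c = 1926.8 − a·446522 − b·6233505 = −8233776.99.
At (447635, 6233892): z = −297820.4 + 8533313.5 − 8233776.99 = 1716.0 ft.

1716.0 ft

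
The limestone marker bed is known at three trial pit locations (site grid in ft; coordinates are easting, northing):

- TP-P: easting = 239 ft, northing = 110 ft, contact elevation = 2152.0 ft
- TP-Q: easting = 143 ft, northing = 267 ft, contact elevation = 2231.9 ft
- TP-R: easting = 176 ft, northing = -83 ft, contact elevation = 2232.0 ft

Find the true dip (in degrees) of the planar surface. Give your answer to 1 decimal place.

44.7°

Let the plane be z = a·easting + b·northing + c.
TP-Q−TP-P: −96a + 157b = 79.9;  TP-R−TP-P: −63a − 193b = 80.
Solving gives a = −0.98458, b = −0.09312.
Gradient magnitude |∇z| = √(a² + b²) = √(0.96939 + 0.00867) = 0.98897.
True dip = arctan(0.98897) = 44.7°, dipping toward E (azimuth ≈ 085°).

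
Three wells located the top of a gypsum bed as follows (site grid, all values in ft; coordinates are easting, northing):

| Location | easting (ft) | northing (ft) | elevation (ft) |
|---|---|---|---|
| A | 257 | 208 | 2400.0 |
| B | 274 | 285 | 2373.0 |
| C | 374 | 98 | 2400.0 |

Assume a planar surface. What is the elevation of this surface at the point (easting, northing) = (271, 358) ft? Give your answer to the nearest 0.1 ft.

Two edge vectors: A→B = (17, 77, -27), A→C = (117, -110, 0).
Normal n = (A→B) × (A→C) = (-2970, -3159, -10879).
So ∂z/∂easting = −n_x/n_z = −0.27300 and ∂z/∂northing = −n_y/n_z = −0.29038.
Intercept c from A: 2400 + 70.16 + 60.40 = 2530.56.
At (271, 358): z = −74.0 − 104.0 + 2530.56 = 2352.6 ft.

2352.6 ft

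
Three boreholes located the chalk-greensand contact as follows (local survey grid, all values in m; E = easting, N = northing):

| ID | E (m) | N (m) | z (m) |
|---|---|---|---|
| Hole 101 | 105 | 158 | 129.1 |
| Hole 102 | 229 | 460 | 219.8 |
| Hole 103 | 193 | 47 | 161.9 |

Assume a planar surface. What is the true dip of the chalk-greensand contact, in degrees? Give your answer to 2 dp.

Two edge vectors: Hole 101→Hole 102 = (124, 302, 90.7), Hole 101→Hole 103 = (88, -111, 32.8).
Normal n = (Hole 101→Hole 102) × (Hole 101→Hole 103) = (19973.3, 3914.4, -40340).
So ∂z/∂E = −n_x/n_z = 0.49512 and ∂z/∂N = −n_y/n_z = 0.09704.
Gradient magnitude |∇z| = √(a² + b²) = √(0.24515 + 0.00942) = 0.50454.
True dip = arctan(0.50454) = 26.77°, dipping toward W (azimuth ≈ 259°).

26.77°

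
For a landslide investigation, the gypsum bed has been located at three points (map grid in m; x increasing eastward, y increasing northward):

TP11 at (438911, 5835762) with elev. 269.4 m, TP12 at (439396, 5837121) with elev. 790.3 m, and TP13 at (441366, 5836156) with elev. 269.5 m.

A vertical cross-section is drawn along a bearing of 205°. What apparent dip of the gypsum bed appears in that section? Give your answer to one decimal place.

Let the plane be z = a·x + b·y + c.
TP12−TP11: 485a + 1359b = 520.9;  TP13−TP11: 2455a + 394b = 0.1.
Solving gives a = −0.06521, b = 0.40657.
Unit vector along 205° is (sin 205°, cos 205°) = (-0.4226, -0.9063).
Slope in that direction = a·(-0.4226) + b·(-0.9063) = −0.34092.
Apparent dip = arctan|0.34092| = 18.8° (true dip is 22.4°, so apparent ≤ true as expected).

18.8°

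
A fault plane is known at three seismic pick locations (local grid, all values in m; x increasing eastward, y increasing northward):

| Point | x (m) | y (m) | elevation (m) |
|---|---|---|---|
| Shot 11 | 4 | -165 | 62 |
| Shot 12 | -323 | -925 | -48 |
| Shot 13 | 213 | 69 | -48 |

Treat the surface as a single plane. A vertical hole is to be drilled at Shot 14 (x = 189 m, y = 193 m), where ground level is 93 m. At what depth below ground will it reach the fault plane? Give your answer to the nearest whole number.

20 m

Two edge vectors: Shot 11→Shot 12 = (-327, -760, -110), Shot 11→Shot 13 = (209, 234, -110).
Normal n = (Shot 11→Shot 12) × (Shot 11→Shot 13) = (109340, -58960, 82322).
So ∂z/∂x = −n_x/n_z = −1.32820 and ∂z/∂y = −n_y/n_z = 0.71621.
Intercept c from Shot 11: 62 + 5.31 + 118.17 = 185.49.
At (189, 193): z_contact = −251.0 + 138.2 + 185.49 = 72.7 m.
Depth below ground = 93 − 72.7 = 20 m.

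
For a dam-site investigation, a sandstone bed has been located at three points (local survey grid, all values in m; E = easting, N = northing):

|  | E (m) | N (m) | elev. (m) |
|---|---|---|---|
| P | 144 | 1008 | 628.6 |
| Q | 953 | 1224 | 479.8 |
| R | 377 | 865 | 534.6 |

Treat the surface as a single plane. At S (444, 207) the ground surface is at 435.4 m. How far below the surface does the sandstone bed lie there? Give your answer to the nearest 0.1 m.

81.6 m

Let the plane be z = a·E + b·N + c.
Q−P: 809a + 216b = −148.8;  R−P: 233a − 143b = −94.
Solving gives a = −0.250474, b = 0.249228.
Then c = 628.6 − a·144 − b·1008 = 413.45.
At (444, 207): z_contact = −111.21 + 51.59 + 413.45 = 353.83 m.
Depth below ground = 435.4 − 353.83 = 81.6 m.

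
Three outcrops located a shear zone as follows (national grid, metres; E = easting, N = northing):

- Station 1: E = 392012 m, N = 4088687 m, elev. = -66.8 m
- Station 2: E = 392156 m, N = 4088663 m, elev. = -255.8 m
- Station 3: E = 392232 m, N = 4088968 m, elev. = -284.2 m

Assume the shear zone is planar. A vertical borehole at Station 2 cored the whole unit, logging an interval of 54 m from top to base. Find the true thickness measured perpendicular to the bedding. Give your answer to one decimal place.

33.0 m

Let the plane be z = a·E + b·N + c.
Station 2−Station 1: 144a − 24b = −189;  Station 3−Station 1: 220a + 281b = −217.4.
Solving gives a = −1.27507, b = 0.22461.
|∇z| = √(a²+b²) = 1.29470, so dip δ = arctan(1.29470) = 52.32°.
True thickness = vertical thickness × cos δ = 54 × cos 52.32° = 33.0 m.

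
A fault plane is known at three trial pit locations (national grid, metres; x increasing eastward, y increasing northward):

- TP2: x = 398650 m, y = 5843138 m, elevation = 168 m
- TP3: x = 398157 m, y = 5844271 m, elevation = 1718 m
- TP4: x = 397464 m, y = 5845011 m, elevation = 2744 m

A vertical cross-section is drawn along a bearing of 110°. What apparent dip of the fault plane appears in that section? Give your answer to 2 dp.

Let the plane be z = a·x + b·y + c.
TP3−TP2: −493a + 1133b = 1550;  TP4−TP2: −1186a + 1873b = 2576.
Solving gives a = −0.03677, b = 1.35205.
Unit vector along 110° is (sin 110°, cos 110°) = (0.9397, -0.3420).
Slope in that direction = a·(0.9397) + b·(-0.3420) = −0.49698.
Apparent dip = arctan|0.49698| = 26.43° (true dip is 53.5°, so apparent ≤ true as expected).

26.43°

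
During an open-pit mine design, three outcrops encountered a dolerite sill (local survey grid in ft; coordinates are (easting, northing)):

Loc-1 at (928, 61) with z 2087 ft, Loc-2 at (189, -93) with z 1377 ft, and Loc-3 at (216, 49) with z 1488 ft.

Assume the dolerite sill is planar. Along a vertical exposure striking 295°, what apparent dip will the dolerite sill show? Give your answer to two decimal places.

Let the plane be z = a·E + b·N + c.
Loc-2−Loc-1: −739a − 154b = −710;  Loc-3−Loc-1: −712a − 12b = −599.
Solving gives a = 0.83078, b = 0.62372.
Unit vector along 295° is (sin 295°, cos 295°) = (-0.9063, 0.4226).
Slope in that direction = a·(-0.9063) + b·(0.4226) = −0.48934.
Apparent dip = arctan|0.48934| = 26.07° (true dip is 46.1°, so apparent ≤ true as expected).

26.07°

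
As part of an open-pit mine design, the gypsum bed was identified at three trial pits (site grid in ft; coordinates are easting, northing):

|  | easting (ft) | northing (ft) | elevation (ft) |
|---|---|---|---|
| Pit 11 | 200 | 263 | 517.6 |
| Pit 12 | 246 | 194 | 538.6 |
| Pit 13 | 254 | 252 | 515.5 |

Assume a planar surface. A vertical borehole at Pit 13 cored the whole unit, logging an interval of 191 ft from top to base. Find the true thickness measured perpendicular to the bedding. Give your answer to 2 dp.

177.36 ft

Two edge vectors: Pit 11→Pit 12 = (46, -69, 21), Pit 11→Pit 13 = (54, -11, -2.1).
Normal n = (Pit 11→Pit 12) × (Pit 11→Pit 13) = (375.9, 1230.6, 3220).
So ∂z/∂easting = −n_x/n_z = −0.11674 and ∂z/∂northing = −n_y/n_z = −0.38217.
|∇z| = √(a²+b²) = 0.39961, so dip δ = arctan(0.39961) = 21.78°.
True thickness = vertical thickness × cos δ = 191 × cos 21.78° = 177.36 ft.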